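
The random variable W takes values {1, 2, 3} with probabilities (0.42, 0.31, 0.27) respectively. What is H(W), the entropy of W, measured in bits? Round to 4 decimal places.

1.5595 bits

H(W) = −Σ p·log₂ p.
  −(0.42)·log₂(0.42) = 0.52565
  −(0.31)·log₂(0.31) = 0.52379
  −(0.27)·log₂(0.27) = 0.51002
Sum: 0.52565 + 0.52379 + 0.51002 = 1.5595 bits.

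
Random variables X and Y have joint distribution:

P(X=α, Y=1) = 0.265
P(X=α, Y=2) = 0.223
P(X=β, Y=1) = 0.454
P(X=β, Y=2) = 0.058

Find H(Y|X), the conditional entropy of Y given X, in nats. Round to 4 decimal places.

Marginals: p(X) = (0.4880, 0.5120), p(Y) = (0.7190, 0.2810).
H(Y|X) = Σ p(X) · H(Y|X=·).
  X=α: p=0.4880, H(Y|X=α) = 0.6894
  X=β: p=0.5120, H(Y|X=β) = 0.3533
Weighted sum = 0.5173 nats.

0.5173 nats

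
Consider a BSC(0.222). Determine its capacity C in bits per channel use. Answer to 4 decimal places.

Binary symmetric channel: C = 1 − h₂(ε) where h₂ is the binary entropy function.
h₂(0.222) = −0.222·log₂0.222 − 0.778·log₂0.778 = 0.7638.
C = 1 − 0.7638 = 0.2362 bits per channel use.

0.2362 bits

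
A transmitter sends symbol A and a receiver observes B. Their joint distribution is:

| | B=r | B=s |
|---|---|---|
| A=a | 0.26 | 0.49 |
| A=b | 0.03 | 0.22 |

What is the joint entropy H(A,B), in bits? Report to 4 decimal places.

1.6419 bits

H(A,B) = −Σ p(x,y)·log₂ p(x,y) over all 4 cells.
  cell (a,r): −0.26·log₂0.26 = 0.50529
  cell (a,s): −0.49·log₂0.49 = 0.50428
  cell (b,r): −0.03·log₂0.03 = 0.15177
  cell (b,s): −0.22·log₂0.22 = 0.48057
Sum = 1.6419 bits.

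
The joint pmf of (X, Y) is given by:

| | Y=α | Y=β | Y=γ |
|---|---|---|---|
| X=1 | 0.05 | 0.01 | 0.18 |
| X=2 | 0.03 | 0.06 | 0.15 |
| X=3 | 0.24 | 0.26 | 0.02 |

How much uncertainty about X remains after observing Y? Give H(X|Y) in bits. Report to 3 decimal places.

1.062 bits

Marginals: p(X) = (0.2400, 0.2400, 0.5200), p(Y) = (0.3200, 0.3300, 0.3500).
H(X|Y) = Σ p(Y) · H(X|Y=·).
  Y=α: p=0.3200, H(X|Y=α) = 1.0499
  Y=β: p=0.3300, H(X|Y=β) = 0.8710
  Y=γ: p=0.3500, H(X|Y=γ) = 1.2532
Weighted sum = 1.062 bits.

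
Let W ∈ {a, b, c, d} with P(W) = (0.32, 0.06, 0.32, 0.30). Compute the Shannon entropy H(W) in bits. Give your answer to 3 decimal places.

1.817 bits

H(W) = −Σ p·log₂ p.
  −(0.32)·log₂(0.32) = 0.5260
  −(0.06)·log₂(0.06) = 0.2435
  −(0.32)·log₂(0.32) = 0.5260
  −(0.30)·log₂(0.30) = 0.5211
Sum: 0.5260 + 0.2435 + 0.5260 + 0.5211 = 1.817 bits.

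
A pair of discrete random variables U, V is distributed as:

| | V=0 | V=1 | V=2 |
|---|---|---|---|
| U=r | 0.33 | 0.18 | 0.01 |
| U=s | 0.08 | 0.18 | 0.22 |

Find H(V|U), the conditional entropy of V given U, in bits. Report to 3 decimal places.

Marginals: p(U) = (0.5200, 0.4800), p(V) = (0.4100, 0.3600, 0.2300).
H(V|U) = Σ p(U) · H(V|U=·).
  U=r: p=0.5200, H(V|U=r) = 1.0558
  U=s: p=0.4800, H(V|U=s) = 1.4773
Weighted sum = 1.258 bits.

1.258 bits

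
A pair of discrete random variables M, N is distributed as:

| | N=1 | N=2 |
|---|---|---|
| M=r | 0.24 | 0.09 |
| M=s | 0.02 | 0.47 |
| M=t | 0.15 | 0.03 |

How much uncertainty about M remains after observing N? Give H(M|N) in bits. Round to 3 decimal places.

Chain rule: H(M|N) = H(M,N) − H(N).
Marginals: p(M) = (0.3300, 0.4900, 0.1800), p(N) = (0.4100, 0.5900).
H(M,N) = 1.9939 bits; H(N) = 0.9765 bits.
H(M|N) = 1.9939 − 0.9765 = 1.017 bits.

1.017 bits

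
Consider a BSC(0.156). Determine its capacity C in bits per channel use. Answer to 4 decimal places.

Binary symmetric channel: C = 1 − h₂(ε) where h₂ is the binary entropy function.
h₂(0.156) = −0.156·log₂0.156 − 0.844·log₂0.844 = 0.6247.
C = 1 − 0.6247 = 0.3753 bits per channel use.

0.3753 bits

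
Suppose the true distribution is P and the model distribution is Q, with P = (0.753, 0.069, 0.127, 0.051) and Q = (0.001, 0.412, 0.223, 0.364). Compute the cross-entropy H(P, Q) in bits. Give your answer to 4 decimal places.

7.9418 bits

H(P,Q) = −Σ p·log₂ q.
  −0.753·log₂(0.001) = 7.50424
  −0.069·log₂(0.412) = 0.08827
  −0.127·log₂(0.223) = 0.27494
  −0.051·log₂(0.364) = 0.07436
H(P,Q) = 7.9418 bits.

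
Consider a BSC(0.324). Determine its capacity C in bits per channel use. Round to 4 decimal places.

Binary symmetric channel: C = 1 − h₂(ε) where h₂ is the binary entropy function.
h₂(0.324) = −0.324·log₂0.324 − 0.676·log₂0.676 = 0.9087.
C = 1 − 0.9087 = 0.0913 bits per channel use.

0.0913 bits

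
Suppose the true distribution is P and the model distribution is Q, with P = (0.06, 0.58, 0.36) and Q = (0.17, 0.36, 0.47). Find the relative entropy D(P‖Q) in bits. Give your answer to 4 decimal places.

D(P‖Q) = Σ p·log₂(p/q).
  0.06·log₂(0.06/0.17) = -0.09015
  0.58·log₂(0.58/0.36) = 0.39907
  0.36·log₂(0.36/0.47) = -0.13848
D(P‖Q) = 0.1704 bits.

0.1704 bits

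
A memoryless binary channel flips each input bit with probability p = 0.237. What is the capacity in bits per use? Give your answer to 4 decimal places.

Binary symmetric channel: C = 1 − h₂(ε) where h₂ is the binary entropy function.
h₂(0.237) = −0.237·log₂0.237 − 0.763·log₂0.763 = 0.7900.
C = 1 − 0.7900 = 0.2100 bits per channel use.

0.2100 bits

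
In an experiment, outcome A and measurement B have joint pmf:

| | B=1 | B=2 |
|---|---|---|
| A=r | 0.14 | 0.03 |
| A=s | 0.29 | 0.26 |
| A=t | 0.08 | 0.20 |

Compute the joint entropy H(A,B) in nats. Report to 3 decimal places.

1.614 nats

H(A,B) = −Σ p(x,y)·ln p(x,y) over all 6 cells.
  cell (r,1): −0.14·ln0.14 = 0.2753
  cell (r,2): −0.03·ln0.03 = 0.1052
  cell (s,1): −0.29·ln0.29 = 0.3590
  cell (s,2): −0.26·ln0.26 = 0.3502
  cell (t,1): −0.08·ln0.08 = 0.2021
  cell (t,2): −0.20·ln0.20 = 0.3219
Sum = 1.614 nats.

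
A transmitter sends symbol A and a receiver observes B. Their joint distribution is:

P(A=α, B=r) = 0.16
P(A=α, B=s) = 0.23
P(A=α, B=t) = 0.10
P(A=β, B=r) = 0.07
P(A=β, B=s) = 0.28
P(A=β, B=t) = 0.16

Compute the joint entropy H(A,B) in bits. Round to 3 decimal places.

2.449 bits

H(A,B) = −Σ p(x,y)·log₂ p(x,y) over all 6 cells.
  cell (α,r): −0.16·log₂0.16 = 0.4230
  cell (α,s): −0.23·log₂0.23 = 0.4877
  cell (α,t): −0.10·log₂0.10 = 0.3322
  cell (β,r): −0.07·log₂0.07 = 0.2686
  cell (β,s): −0.28·log₂0.28 = 0.5142
  cell (β,t): −0.16·log₂0.16 = 0.4230
Sum = 2.449 bits.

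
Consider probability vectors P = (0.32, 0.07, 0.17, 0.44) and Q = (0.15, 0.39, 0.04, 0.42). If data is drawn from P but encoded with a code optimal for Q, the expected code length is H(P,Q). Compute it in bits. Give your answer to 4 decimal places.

2.3111 bits

H(P,Q) = −Σ p·log₂ q.
  −0.32·log₂(0.15) = 0.87583
  −0.07·log₂(0.39) = 0.09509
  −0.17·log₂(0.04) = 0.78946
  −0.44·log₂(0.42) = 0.55068
H(P,Q) = 2.3111 bits.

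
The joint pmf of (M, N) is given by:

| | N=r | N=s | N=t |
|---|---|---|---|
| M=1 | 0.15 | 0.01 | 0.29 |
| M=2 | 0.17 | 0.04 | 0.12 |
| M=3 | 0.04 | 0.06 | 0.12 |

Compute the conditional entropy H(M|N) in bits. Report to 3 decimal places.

Chain rule: H(M|N) = H(M,N) − H(N).
Marginals: p(M) = (0.4500, 0.3300, 0.2200), p(N) = (0.3600, 0.1100, 0.5300).
H(M,N) = 2.7787 bits; H(N) = 1.3663 bits.
H(M|N) = 2.7787 − 1.3663 = 1.412 bits.

1.412 bits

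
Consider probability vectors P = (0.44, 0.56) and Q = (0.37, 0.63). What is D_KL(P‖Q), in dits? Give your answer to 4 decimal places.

D(P‖Q) = Σ p·log₁₀(p/q).
  0.44·log₁₀(0.44/0.37) = 0.03311
  0.56·log₁₀(0.56/0.63) = -0.02865
D(P‖Q) = 0.0045 dits.

0.0045 dits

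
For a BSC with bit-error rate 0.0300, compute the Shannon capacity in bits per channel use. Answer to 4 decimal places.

Binary symmetric channel: C = 1 − h₂(ε) where h₂ is the binary entropy function.
h₂(0.0300) = −0.0300·log₂0.0300 − 0.9700·log₂0.9700 = 0.1944.
C = 1 − 0.1944 = 0.8056 bits per channel use.

0.8056 bits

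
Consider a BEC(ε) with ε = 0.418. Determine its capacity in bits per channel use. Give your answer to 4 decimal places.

Binary erasure channel: capacity C = 1 − ε.
C = 1 − 0.418 = 0.5820 bits per channel use.

0.5820 bits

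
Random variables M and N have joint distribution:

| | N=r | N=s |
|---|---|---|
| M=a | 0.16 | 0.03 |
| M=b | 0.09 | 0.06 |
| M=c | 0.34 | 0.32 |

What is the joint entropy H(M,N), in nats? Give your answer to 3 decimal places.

1.515 nats

H(M,N) = −Σ p(x,y)·ln p(x,y) over all 6 cells.
  cell (a,r): −0.16·ln0.16 = 0.2932
  cell (a,s): −0.03·ln0.03 = 0.1052
  cell (b,r): −0.09·ln0.09 = 0.2167
  cell (b,s): −0.06·ln0.06 = 0.1688
  cell (c,r): −0.34·ln0.34 = 0.3668
  cell (c,s): −0.32·ln0.32 = 0.3646
Sum = 1.515 nats.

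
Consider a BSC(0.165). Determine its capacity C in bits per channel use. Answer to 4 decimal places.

Binary symmetric channel: C = 1 − h₂(ε) where h₂ is the binary entropy function.
h₂(0.165) = −0.165·log₂0.165 − 0.835·log₂0.835 = 0.6461.
C = 1 − 0.6461 = 0.3539 bits per channel use.

0.3539 bits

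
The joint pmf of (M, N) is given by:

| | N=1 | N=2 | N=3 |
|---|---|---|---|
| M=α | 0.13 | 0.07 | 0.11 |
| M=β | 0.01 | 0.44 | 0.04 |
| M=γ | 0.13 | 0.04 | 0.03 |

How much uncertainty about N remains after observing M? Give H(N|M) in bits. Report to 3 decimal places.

1.003 bits

Chain rule: H(N|M) = H(M,N) − H(M).
Marginals: p(M) = (0.3100, 0.4900, 0.2000), p(N) = (0.2700, 0.5500, 0.1800).
H(M,N) = 2.4950 bits; H(M) = 1.4925 bits.
H(N|M) = 2.4950 − 1.4925 = 1.003 bits.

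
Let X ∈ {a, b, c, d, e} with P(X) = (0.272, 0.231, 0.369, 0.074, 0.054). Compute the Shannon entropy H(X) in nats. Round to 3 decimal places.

1.411 nats

H(X) = −Σ p·ln p.
  −(0.272)·ln(0.272) = 0.3541
  −(0.231)·ln(0.231) = 0.3385
  −(0.369)·ln(0.369) = 0.3679
  −(0.074)·ln(0.074) = 0.1927
  −(0.054)·ln(0.054) = 0.1576
Sum: 0.3541 + 0.3385 + 0.3679 + 0.1927 + 0.1576 = 1.411 nats.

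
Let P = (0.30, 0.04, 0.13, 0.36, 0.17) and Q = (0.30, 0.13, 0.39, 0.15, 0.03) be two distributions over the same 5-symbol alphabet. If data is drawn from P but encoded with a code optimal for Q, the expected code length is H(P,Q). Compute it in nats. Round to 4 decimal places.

H(P,Q) = −Σ p·ln q.
  −0.30·ln(0.30) = 0.36119
  −0.04·ln(0.13) = 0.08161
  −0.13·ln(0.39) = 0.12241
  −0.36·ln(0.15) = 0.68296
  −0.17·ln(0.03) = 0.59611
H(P,Q) = 1.8443 nats.

1.8443 nats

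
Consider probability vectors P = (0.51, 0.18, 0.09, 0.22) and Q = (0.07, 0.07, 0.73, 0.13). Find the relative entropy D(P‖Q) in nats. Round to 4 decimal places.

D(P‖Q) = Σ p·ln(p/q).
  0.51·ln(0.51/0.07) = 1.01282
  0.18·ln(0.18/0.07) = 0.17000
  0.09·ln(0.09/0.73) = -0.18839
  0.22·ln(0.22/0.13) = 0.11574
D(P‖Q) = 1.1102 nats.

1.1102 nats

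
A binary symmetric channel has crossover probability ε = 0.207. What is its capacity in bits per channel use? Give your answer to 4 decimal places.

Binary symmetric channel: C = 1 − h₂(ε) where h₂ is the binary entropy function.
h₂(0.207) = −0.207·log₂0.207 − 0.793·log₂0.793 = 0.7357.
C = 1 − 0.7357 = 0.2643 bits per channel use.

0.2643 bits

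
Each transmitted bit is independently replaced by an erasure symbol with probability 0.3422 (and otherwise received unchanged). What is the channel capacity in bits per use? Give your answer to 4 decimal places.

Binary erasure channel: capacity C = 1 − ε.
C = 1 − 0.3422 = 0.6578 bits per channel use.

0.6578 bits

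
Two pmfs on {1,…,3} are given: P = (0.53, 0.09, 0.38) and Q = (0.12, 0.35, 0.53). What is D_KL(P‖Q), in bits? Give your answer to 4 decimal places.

D(P‖Q) = Σ p·log₂(p/q).
  0.53·log₂(0.53/0.12) = 1.13577
  0.09·log₂(0.09/0.35) = -0.17634
  0.38·log₂(0.38/0.53) = -0.18240
D(P‖Q) = 0.7770 bits.

0.7770 bits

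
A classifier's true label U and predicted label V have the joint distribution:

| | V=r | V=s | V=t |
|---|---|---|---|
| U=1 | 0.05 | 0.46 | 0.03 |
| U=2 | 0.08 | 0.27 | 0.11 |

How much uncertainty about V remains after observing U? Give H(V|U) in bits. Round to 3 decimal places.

1.040 bits

Chain rule: H(V|U) = H(U,V) − H(U).
Marginals: p(U) = (0.5400, 0.4600), p(V) = (0.1300, 0.7300, 0.1400).
H(U,V) = 2.0350 bits; H(U) = 0.9954 bits.
H(V|U) = 2.0350 − 0.9954 = 1.040 bits.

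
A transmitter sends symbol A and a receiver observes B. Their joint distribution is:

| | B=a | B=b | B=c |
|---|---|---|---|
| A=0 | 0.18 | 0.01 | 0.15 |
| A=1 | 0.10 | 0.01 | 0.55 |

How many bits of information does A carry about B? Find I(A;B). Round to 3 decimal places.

Marginals: p(A) = (0.3400, 0.6600), p(B) = (0.2800, 0.0200, 0.7000).
I(A;B) = H(A) + H(B) − H(A,B).
H(A) = 0.9248, H(B) = 0.9873, H(A,B) = 1.7953.
I(A;B) = 0.9248 + 0.9873 − 1.7953 = 0.117 bits.

0.117 bits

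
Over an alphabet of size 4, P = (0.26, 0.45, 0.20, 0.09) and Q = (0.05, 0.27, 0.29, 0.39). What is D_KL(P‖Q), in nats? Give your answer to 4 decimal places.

0.4522 nats

D(P‖Q) = Σ p·ln(p/q).
  0.26·ln(0.26/0.05) = 0.42865
  0.45·ln(0.45/0.27) = 0.22987
  0.20·ln(0.20/0.29) = -0.07431
  0.09·ln(0.09/0.39) = -0.13197
D(P‖Q) = 0.4522 nats.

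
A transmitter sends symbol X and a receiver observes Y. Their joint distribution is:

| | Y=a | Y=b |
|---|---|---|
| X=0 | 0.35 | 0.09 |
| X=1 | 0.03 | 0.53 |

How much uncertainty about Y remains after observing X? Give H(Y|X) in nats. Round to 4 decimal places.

Marginals: p(X) = (0.4400, 0.5600), p(Y) = (0.3800, 0.6200).
H(Y|X) = Σ p(X) · H(Y|X=·).
  X=0: p=0.4400, H(Y|X=0) = 0.5066
  X=1: p=0.5600, H(Y|X=1) = 0.2089
Weighted sum = 0.3399 nats.

0.3399 nats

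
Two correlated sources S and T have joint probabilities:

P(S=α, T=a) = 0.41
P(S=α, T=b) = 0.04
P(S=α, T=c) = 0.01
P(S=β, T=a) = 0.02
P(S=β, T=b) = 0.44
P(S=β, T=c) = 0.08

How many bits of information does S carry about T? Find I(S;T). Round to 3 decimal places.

0.635 bits

Marginals: p(S) = (0.4600, 0.5400), p(T) = (0.4300, 0.4800, 0.0900).
I(S;T) = H(S) + H(T) − H(S,T).
H(S) = 0.9954, H(T) = 1.3445, H(S,T) = 1.7051.
I(S;T) = 0.9954 + 1.3445 − 1.7051 = 0.635 bits.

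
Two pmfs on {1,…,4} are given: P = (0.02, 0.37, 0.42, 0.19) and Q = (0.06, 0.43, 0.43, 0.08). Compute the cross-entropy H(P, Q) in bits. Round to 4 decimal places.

1.7354 bits

H(P,Q) = −Σ p·log₂ q.
  −0.02·log₂(0.06) = 0.08118
  −0.37·log₂(0.43) = 0.45051
  −0.42·log₂(0.43) = 0.51139
  −0.19·log₂(0.08) = 0.69233
H(P,Q) = 1.7354 bits.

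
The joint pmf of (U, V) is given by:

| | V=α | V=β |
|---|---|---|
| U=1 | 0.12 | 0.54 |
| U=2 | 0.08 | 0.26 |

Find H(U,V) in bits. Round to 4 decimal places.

1.6439 bits

H(U,V) = −Σ p(x,y)·log₂ p(x,y) over all 4 cells.
  cell (1,α): −0.12·log₂0.12 = 0.36707
  cell (1,β): −0.54·log₂0.54 = 0.48004
  cell (2,α): −0.08·log₂0.08 = 0.29151
  cell (2,β): −0.26·log₂0.26 = 0.50529
Sum = 1.6439 bits.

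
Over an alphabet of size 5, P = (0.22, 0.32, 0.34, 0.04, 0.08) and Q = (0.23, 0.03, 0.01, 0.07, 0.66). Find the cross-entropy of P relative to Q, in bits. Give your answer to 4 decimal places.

H(P,Q) = −Σ p·log₂ q.
  −0.22·log₂(0.23) = 0.46646
  −0.32·log₂(0.03) = 1.61885
  −0.34·log₂(0.01) = 2.25891
  −0.04·log₂(0.07) = 0.15346
  −0.08·log₂(0.66) = 0.04796
H(P,Q) = 4.5456 bits.

4.5456 bits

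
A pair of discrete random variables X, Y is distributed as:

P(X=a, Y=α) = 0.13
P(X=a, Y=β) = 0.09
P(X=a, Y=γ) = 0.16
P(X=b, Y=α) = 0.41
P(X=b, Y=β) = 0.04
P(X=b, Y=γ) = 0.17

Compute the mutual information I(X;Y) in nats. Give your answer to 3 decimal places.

Marginals: p(X) = (0.3800, 0.6200), p(Y) = (0.5400, 0.1300, 0.3300).
I(X;Y) = Σ p(x,y)·ln[p(x,y)/(p(x)p(y))].
  (a,α): 0.13·ln(0.6335) = -0.0593
  (a,β): 0.09·ln(1.8219) = 0.0540
  (a,γ): 0.16·ln(1.2759) = 0.0390
  (b,α): 0.41·ln(1.2246) = 0.0831
  (b,β): 0.04·ln(0.4963) = -0.0280
  (b,γ): 0.17·ln(0.8309) = -0.0315
Sum = 0.057 nats.

0.057 nats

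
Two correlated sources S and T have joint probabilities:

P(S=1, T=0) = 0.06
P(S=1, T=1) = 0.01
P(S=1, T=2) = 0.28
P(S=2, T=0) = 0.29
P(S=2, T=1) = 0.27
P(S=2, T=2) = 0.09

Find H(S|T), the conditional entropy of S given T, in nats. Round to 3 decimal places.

Marginals: p(S) = (0.3500, 0.6500), p(T) = (0.3500, 0.2800, 0.3700).
H(S|T) = Σ p(T) · H(S|T=·).
  T=0: p=0.3500, H(S|T=0) = 0.4581
  T=1: p=0.2800, H(S|T=1) = 0.1541
  T=2: p=0.3700, H(S|T=2) = 0.5548
Weighted sum = 0.409 nats.

0.409 nats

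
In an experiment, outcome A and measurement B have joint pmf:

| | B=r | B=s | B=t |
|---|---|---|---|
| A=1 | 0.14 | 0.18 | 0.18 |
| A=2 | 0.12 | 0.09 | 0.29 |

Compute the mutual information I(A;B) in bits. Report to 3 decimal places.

Marginals: p(A) = (0.5000, 0.5000), p(B) = (0.2600, 0.2700, 0.4700).
I(A;B) = H(A) + H(B) − H(A,B).
H(A) = 1.0000, H(B) = 1.5273, H(A,B) = 2.4854.
I(A;B) = 1.0000 + 1.5273 − 2.4854 = 0.042 bits.

0.042 bits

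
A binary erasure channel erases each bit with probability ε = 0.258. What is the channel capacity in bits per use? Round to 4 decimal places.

Binary erasure channel: capacity C = 1 − ε.
C = 1 − 0.258 = 0.7420 bits per channel use.

0.7420 bits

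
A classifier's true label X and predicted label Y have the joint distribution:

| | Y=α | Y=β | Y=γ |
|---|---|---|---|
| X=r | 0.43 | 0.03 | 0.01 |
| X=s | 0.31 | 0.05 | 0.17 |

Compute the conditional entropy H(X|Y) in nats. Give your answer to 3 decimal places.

0.595 nats

Marginals: p(X) = (0.4700, 0.5300), p(Y) = (0.7400, 0.0800, 0.1800).
H(X|Y) = Σ p(Y) · H(X|Y=·).
  Y=α: p=0.7400, H(X|Y=α) = 0.6799
  Y=β: p=0.0800, H(X|Y=β) = 0.6616
  Y=γ: p=0.1800, H(X|Y=γ) = 0.2146
Weighted sum = 0.595 nats.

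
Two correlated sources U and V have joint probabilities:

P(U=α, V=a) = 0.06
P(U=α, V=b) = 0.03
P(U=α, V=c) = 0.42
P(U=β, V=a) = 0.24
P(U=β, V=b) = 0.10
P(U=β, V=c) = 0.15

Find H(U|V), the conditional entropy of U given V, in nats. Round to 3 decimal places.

0.549 nats

Chain rule: H(U|V) = H(U,V) − H(V).
Marginals: p(U) = (0.5100, 0.4900), p(V) = (0.3000, 0.1300, 0.5700).
H(U,V) = 1.4957 nats; H(V) = 0.9468 nats.
H(U|V) = 1.4957 − 0.9468 = 0.549 nats.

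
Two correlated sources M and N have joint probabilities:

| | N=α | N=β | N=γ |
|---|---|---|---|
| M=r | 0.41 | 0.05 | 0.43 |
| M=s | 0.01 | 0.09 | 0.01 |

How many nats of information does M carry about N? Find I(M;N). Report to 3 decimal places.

Marginals: p(M) = (0.8900, 0.1100), p(N) = (0.4200, 0.1400, 0.4400).
I(M;N) = H(M) + H(N) − H(M,N).
H(M) = 0.3465, H(N) = 1.0008, H(M,N) = 1.1871.
I(M;N) = 0.3465 + 1.0008 − 1.1871 = 0.160 nats.

0.160 nats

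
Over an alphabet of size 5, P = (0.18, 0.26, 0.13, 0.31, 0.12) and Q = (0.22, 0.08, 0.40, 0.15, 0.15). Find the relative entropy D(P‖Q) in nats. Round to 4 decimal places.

D(P‖Q) = Σ p·ln(p/q).
  0.18·ln(0.18/0.22) = -0.03612
  0.26·ln(0.26/0.08) = 0.30645
  0.13·ln(0.13/0.40) = -0.14611
  0.31·ln(0.31/0.15) = 0.22504
  0.12·ln(0.12/0.15) = -0.02678
D(P‖Q) = 0.3225 nats.

0.3225 nats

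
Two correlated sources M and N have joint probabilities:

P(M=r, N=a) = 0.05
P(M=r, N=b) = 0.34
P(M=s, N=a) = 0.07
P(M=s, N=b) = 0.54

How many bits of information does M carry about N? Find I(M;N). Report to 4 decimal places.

Marginals: p(M) = (0.3900, 0.6100), p(N) = (0.1200, 0.8800).
I(M;N) = H(M) + H(N) − H(M,N).
H(M) = 0.9648, H(N) = 0.5294, H(M,N) = 1.4939.
I(M;N) = 0.9648 + 0.5294 − 1.4939 = 0.0003 bits.

0.0003 bits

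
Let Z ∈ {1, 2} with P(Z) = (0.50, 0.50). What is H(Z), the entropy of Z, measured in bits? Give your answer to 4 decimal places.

1.0000 bits

H(Z) = −Σ p·log₂ p.
  −(0.50)·log₂(0.50) = 0.50000
  −(0.50)·log₂(0.50) = 0.50000
Sum: 0.50000 + 0.50000 = 1.0000 bits.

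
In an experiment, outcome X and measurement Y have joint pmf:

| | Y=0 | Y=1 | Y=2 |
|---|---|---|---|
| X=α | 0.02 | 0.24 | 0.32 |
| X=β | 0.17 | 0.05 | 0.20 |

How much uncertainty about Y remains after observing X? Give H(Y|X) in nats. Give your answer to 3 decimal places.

Chain rule: H(Y|X) = H(X,Y) − H(X).
Marginals: p(X) = (0.5800, 0.4200), p(Y) = (0.1900, 0.2900, 0.5200).
H(X,Y) = 1.5583 nats; H(X) = 0.6803 nats.
H(Y|X) = 1.5583 − 0.6803 = 0.878 nats.

0.878 nats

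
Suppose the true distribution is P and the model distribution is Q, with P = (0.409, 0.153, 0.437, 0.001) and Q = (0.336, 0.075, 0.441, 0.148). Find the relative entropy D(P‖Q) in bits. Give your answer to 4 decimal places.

0.2604 bits

D(P‖Q) = Σ p·log₂(p/q).
  0.409·log₂(0.409/0.336) = 0.11601
  0.153·log₂(0.153/0.075) = 0.15737
  0.437·log₂(0.437/0.441) = -0.00574
  0.001·log₂(0.001/0.148) = -0.00721
D(P‖Q) = 0.2604 bits.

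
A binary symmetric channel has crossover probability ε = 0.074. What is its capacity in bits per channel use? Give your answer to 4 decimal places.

0.6193 bits

Binary symmetric channel: C = 1 − h₂(ε) where h₂ is the binary entropy function.
h₂(0.074) = −0.074·log₂0.074 − 0.926·log₂0.926 = 0.3807.
C = 1 − 0.3807 = 0.6193 bits per channel use.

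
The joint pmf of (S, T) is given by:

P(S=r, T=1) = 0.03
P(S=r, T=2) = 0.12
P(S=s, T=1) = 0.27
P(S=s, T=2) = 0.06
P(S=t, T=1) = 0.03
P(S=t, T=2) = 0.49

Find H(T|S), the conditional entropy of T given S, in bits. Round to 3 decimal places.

Marginals: p(S) = (0.1500, 0.3300, 0.5200), p(T) = (0.3300, 0.6700).
H(T|S) = Σ p(S) · H(T|S=·).
  S=r: p=0.1500, H(T|S=r) = 0.7219
  S=s: p=0.3300, H(T|S=s) = 0.6840
  S=t: p=0.5200, H(T|S=t) = 0.3182
Weighted sum = 0.499 bits.

0.499 bits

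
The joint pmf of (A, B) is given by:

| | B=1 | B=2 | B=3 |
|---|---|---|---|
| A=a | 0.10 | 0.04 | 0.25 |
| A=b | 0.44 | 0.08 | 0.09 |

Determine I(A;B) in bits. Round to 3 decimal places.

Marginals: p(A) = (0.3900, 0.6100), p(B) = (0.5400, 0.1200, 0.3400).
I(A;B) = H(A) + H(B) − H(A,B).
H(A) = 0.9648, H(B) = 1.3763, H(A,B) = 2.1433.
I(A;B) = 0.9648 + 1.3763 − 2.1433 = 0.198 bits.

0.198 bits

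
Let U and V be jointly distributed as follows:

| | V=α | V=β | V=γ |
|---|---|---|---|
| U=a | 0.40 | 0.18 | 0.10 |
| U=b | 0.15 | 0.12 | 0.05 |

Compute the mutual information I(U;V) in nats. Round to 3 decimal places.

Marginals: p(U) = (0.6800, 0.3200), p(V) = (0.5500, 0.3000, 0.1500).
I(U;V) = H(U) + H(V) − H(U,V).
H(U) = 0.6269, H(V) = 0.9746, H(U,V) = 1.5942.
I(U;V) = 0.6269 + 0.9746 − 1.5942 = 0.007 nats.

0.007 nats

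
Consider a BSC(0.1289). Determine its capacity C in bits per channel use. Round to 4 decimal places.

0.4456 bits

Binary symmetric channel: C = 1 − h₂(ε) where h₂ is the binary entropy function.
h₂(0.1289) = −0.1289·log₂0.1289 − 0.8711·log₂0.8711 = 0.5544.
C = 1 − 0.5544 = 0.4456 bits per channel use.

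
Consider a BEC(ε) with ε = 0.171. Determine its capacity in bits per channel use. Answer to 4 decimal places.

0.8290 bits

Binary erasure channel: capacity C = 1 − ε.
C = 1 − 0.171 = 0.8290 bits per channel use.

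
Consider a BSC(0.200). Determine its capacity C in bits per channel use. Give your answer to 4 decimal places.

Binary symmetric channel: C = 1 − h₂(ε) where h₂ is the binary entropy function.
h₂(0.200) = −0.200·log₂0.200 − 0.800·log₂0.800 = 0.7219.
C = 1 − 0.7219 = 0.2781 bits per channel use.

0.2781 bits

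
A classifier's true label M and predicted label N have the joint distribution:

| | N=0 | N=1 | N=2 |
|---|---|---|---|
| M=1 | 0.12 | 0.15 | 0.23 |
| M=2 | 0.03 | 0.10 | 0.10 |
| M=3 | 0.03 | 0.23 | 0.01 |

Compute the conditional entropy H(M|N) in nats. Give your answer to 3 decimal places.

Marginals: p(M) = (0.5000, 0.2300, 0.2700), p(N) = (0.1800, 0.4800, 0.3400).
H(M|N) = Σ p(N) · H(M|N=·).
  N=0: p=0.1800, H(M|N=0) = 0.8676
  N=1: p=0.4800, H(M|N=1) = 1.0428
  N=2: p=0.3400, H(M|N=2) = 0.7281
Weighted sum = 0.904 nats.

0.904 nats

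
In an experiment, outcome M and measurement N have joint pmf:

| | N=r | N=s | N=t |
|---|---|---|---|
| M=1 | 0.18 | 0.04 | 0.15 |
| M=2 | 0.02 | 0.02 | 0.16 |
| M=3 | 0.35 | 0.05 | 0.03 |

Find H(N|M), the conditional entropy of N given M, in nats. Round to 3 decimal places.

0.741 nats

Marginals: p(M) = (0.3700, 0.2000, 0.4300), p(N) = (0.5500, 0.1100, 0.3400).
H(N|M) = Σ p(M) · H(N|M=·).
  M=1: p=0.3700, H(N|M=1) = 0.9571
  M=2: p=0.2000, H(N|M=2) = 0.6390
  M=3: p=0.4300, H(N|M=3) = 0.6035
Weighted sum = 0.741 nats.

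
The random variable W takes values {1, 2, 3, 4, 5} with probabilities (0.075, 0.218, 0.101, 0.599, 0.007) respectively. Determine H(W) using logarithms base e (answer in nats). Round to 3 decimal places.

1.100 nats

H(W) = −Σ p·ln p.
  −(0.075)·ln(0.075) = 0.1943
  −(0.218)·ln(0.218) = 0.3321
  −(0.101)·ln(0.101) = 0.2316
  −(0.599)·ln(0.599) = 0.3070
  −(0.007)·ln(0.007) = 0.0347
Sum: 0.1943 + 0.3321 + 0.2316 + 0.3070 + 0.0347 = 1.100 nats.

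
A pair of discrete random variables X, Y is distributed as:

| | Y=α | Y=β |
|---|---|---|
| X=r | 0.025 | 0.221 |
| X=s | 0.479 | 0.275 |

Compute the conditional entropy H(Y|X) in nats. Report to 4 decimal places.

0.5755 nats

Chain rule: H(Y|X) = H(X,Y) − H(X).
Marginals: p(X) = (0.2460, 0.7540), p(Y) = (0.5040, 0.4960).
H(X,Y) = 1.1334 nats; H(X) = 0.5579 nats.
H(Y|X) = 1.1334 − 0.5579 = 0.5755 nats.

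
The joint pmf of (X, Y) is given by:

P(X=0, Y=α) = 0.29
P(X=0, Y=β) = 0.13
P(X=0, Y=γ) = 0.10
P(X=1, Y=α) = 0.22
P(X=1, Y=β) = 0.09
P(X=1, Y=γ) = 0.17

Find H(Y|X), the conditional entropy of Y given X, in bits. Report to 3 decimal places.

1.462 bits

Marginals: p(X) = (0.5200, 0.4800), p(Y) = (0.5100, 0.2200, 0.2700).
H(Y|X) = Σ p(X) · H(Y|X=·).
  X=0: p=0.5200, H(Y|X=0) = 1.4272
  X=1: p=0.4800, H(Y|X=1) = 1.4991
Weighted sum = 1.462 bits.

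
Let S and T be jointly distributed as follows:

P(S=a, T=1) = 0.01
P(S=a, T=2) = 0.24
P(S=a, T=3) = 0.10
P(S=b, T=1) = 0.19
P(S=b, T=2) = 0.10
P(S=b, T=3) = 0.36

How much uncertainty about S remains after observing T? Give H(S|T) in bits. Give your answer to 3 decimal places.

0.702 bits

Chain rule: H(S|T) = H(S,T) − H(T).
Marginals: p(S) = (0.3500, 0.6500), p(T) = (0.2000, 0.3400, 0.4600).
H(S,T) = 2.2108 bits; H(T) = 1.5089 bits.
H(S|T) = 2.2108 − 1.5089 = 0.702 bits.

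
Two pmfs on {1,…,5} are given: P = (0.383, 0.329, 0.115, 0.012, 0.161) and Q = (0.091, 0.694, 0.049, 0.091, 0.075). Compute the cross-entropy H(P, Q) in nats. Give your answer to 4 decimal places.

H(P,Q) = −Σ p·ln q.
  −0.383·ln(0.091) = 0.91801
  −0.329·ln(0.694) = 0.12018
  −0.115·ln(0.049) = 0.34683
  −0.012·ln(0.091) = 0.02876
  −0.161·ln(0.075) = 0.41703
H(P,Q) = 1.8308 nats.

1.8308 nats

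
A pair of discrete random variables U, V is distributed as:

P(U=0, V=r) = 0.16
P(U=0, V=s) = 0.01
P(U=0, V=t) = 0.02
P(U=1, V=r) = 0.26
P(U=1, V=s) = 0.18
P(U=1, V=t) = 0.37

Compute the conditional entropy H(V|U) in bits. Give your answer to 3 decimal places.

Chain rule: H(V|U) = H(U,V) − H(U).
Marginals: p(U) = (0.1900, 0.8100), p(V) = (0.4200, 0.1900, 0.3900).
H(U,V) = 2.0837 bits; H(U) = 0.7015 bits.
H(V|U) = 2.0837 − 0.7015 = 1.382 bits.

1.382 bits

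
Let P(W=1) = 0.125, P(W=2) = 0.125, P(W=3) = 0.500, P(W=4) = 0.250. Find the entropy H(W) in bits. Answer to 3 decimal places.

1.750 bits

H(W) = −Σ p·log₂ p.
  −(0.125)·log₂(0.125) = 0.3750
  −(0.125)·log₂(0.125) = 0.3750
  −(0.500)·log₂(0.500) = 0.5000
  −(0.250)·log₂(0.250) = 0.5000
Sum: 0.3750 + 0.3750 + 0.5000 + 0.5000 = 1.750 bits.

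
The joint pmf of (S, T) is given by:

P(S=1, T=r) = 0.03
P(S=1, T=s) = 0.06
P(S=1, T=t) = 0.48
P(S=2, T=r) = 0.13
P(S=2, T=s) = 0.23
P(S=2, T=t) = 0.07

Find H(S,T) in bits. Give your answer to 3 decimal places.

H(S,T) = −Σ p(x,y)·log₂ p(x,y) over all 6 cells.
  cell (1,r): −0.03·log₂0.03 = 0.1518
  cell (1,s): −0.06·log₂0.06 = 0.2435
  cell (1,t): −0.48·log₂0.48 = 0.5083
  cell (2,r): −0.13·log₂0.13 = 0.3826
  cell (2,s): −0.23·log₂0.23 = 0.4877
  cell (2,t): −0.07·log₂0.07 = 0.2686
Sum = 2.042 bits.

2.042 bits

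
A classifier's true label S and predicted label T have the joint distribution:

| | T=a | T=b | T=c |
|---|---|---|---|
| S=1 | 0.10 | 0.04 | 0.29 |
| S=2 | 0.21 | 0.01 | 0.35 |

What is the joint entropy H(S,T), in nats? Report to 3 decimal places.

H(S,T) = −Σ p(x,y)·ln p(x,y) over all 6 cells.
  cell (1,a): −0.10·ln0.10 = 0.2303
  cell (1,b): −0.04·ln0.04 = 0.1288
  cell (1,c): −0.29·ln0.29 = 0.3590
  cell (2,a): −0.21·ln0.21 = 0.3277
  cell (2,b): −0.01·ln0.01 = 0.0461
  cell (2,c): −0.35·ln0.35 = 0.3674
Sum = 1.459 nats.

1.459 nats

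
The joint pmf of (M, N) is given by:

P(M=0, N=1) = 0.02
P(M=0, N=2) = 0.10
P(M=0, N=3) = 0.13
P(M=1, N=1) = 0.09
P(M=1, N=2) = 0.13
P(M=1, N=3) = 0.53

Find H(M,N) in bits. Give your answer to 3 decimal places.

2.008 bits

H(M,N) = −Σ p(x,y)·log₂ p(x,y) over all 6 cells.
  cell (0,1): −0.02·log₂0.02 = 0.1129
  cell (0,2): −0.10·log₂0.10 = 0.3322
  cell (0,3): −0.13·log₂0.13 = 0.3826
  cell (1,1): −0.09·log₂0.09 = 0.3127
  cell (1,2): −0.13·log₂0.13 = 0.3826
  cell (1,3): −0.53·log₂0.53 = 0.4854
Sum = 2.008 bits.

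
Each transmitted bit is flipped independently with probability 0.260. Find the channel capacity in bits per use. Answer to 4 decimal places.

Binary symmetric channel: C = 1 − h₂(ε) where h₂ is the binary entropy function.
h₂(0.260) = −0.260·log₂0.260 − 0.740·log₂0.740 = 0.8267.
C = 1 − 0.8267 = 0.1733 bits per channel use.

0.1733 bits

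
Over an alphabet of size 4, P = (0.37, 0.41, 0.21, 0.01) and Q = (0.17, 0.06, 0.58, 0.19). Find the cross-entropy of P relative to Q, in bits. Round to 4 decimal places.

2.7990 bits

H(P,Q) = −Σ p·log₂ q.
  −0.37·log₂(0.17) = 0.94587
  −0.41·log₂(0.06) = 1.66415
  −0.21·log₂(0.58) = 0.16503
  −0.01·log₂(0.19) = 0.02396
H(P,Q) = 2.7990 bits.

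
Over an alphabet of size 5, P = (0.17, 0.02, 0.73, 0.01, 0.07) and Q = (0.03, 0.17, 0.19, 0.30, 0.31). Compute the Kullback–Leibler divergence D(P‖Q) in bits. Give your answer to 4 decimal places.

D(P‖Q) = Σ p·log₂(p/q).
  0.17·log₂(0.17/0.03) = 0.42543
  0.02·log₂(0.02/0.17) = -0.06175
  0.73·log₂(0.73/0.19) = 1.41758
  0.01·log₂(0.01/0.30) = -0.04907
  0.07·log₂(0.07/0.31) = -0.15028
D(P‖Q) = 1.5819 bits.

1.5819 bits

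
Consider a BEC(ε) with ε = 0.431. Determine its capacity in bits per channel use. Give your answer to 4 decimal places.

0.5690 bits

Binary erasure channel: capacity C = 1 − ε.
C = 1 − 0.431 = 0.5690 bits per channel use.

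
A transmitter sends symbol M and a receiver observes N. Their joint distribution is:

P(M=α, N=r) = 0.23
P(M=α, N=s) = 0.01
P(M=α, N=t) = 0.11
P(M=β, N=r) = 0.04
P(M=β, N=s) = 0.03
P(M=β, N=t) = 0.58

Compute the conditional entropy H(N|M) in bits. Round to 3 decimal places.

0.764 bits

Marginals: p(M) = (0.3500, 0.6500), p(N) = (0.2700, 0.0400, 0.6900).
H(N|M) = Σ p(M) · H(N|M=·).
  M=α: p=0.3500, H(N|M=α) = 1.0694
  M=β: p=0.6500, H(N|M=β) = 0.5990
Weighted sum = 0.764 bits.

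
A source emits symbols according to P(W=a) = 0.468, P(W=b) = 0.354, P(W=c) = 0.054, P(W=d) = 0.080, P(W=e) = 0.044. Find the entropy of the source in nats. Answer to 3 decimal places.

H(W) = −Σ p·ln p.
  −(0.468)·ln(0.468) = 0.3553
  −(0.354)·ln(0.354) = 0.3676
  −(0.054)·ln(0.054) = 0.1576
  −(0.080)·ln(0.080) = 0.2021
  −(0.044)·ln(0.044) = 0.1374
Sum: 0.3553 + 0.3676 + 0.1576 + 0.2021 + 0.1374 = 1.220 nats.

1.220 nats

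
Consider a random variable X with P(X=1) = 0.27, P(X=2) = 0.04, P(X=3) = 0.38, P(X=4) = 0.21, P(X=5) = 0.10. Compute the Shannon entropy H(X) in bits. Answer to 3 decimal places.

H(X) = −Σ p·log₂ p.
  −(0.27)·log₂(0.27) = 0.5100
  −(0.04)·log₂(0.04) = 0.1858
  −(0.38)·log₂(0.38) = 0.5305
  −(0.21)·log₂(0.21) = 0.4728
  −(0.10)·log₂(0.10) = 0.3322
Sum: 0.5100 + 0.1858 + 0.5305 + 0.4728 + 0.3322 = 2.031 bits.

2.031 bits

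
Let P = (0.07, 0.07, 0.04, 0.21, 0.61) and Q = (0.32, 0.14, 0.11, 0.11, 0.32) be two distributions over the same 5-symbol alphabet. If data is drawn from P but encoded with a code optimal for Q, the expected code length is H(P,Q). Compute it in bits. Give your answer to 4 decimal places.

H(P,Q) = −Σ p·log₂ q.
  −0.07·log₂(0.32) = 0.11507
  −0.07·log₂(0.14) = 0.19856
  −0.04·log₂(0.11) = 0.12738
  −0.21·log₂(0.11) = 0.66873
  −0.61·log₂(0.32) = 1.00275
H(P,Q) = 2.1125 bits.

2.1125 bits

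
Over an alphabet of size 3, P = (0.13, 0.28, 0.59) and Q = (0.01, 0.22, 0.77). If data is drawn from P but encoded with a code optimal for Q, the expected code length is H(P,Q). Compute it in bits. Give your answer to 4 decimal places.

H(P,Q) = −Σ p·log₂ q.
  −0.13·log₂(0.01) = 0.86370
  −0.28·log₂(0.22) = 0.61164
  −0.59·log₂(0.77) = 0.22247
H(P,Q) = 1.6978 bits.

1.6978 bits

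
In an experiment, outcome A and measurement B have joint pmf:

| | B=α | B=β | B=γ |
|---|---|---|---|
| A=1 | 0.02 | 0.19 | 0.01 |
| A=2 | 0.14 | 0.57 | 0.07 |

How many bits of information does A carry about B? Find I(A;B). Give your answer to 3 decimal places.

0.013 bits

Marginals: p(A) = (0.2200, 0.7800), p(B) = (0.1600, 0.7600, 0.0800).
I(A;B) = Σ p(x,y)·log₂[p(x,y)/(p(x)p(y))].
  (1,α): 0.02·log₂(0.5682) = -0.0163
  (1,β): 0.19·log₂(1.1364) = 0.0350
  (1,γ): 0.01·log₂(0.5682) = -0.0082
  (2,α): 0.14·log₂(1.1218) = 0.0232
  (2,β): 0.57·log₂(0.9615) = -0.0323
  (2,γ): 0.07·log₂(1.1218) = 0.0116
Sum = 0.013 bits.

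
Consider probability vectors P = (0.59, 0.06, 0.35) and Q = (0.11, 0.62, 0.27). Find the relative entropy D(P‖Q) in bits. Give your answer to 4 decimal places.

1.3586 bits

D(P‖Q) = Σ p·log₂(p/q).
  0.59·log₂(0.59/0.11) = 1.42969
  0.06·log₂(0.06/0.62) = -0.20215
  0.35·log₂(0.35/0.27) = 0.13104
D(P‖Q) = 1.3586 bits.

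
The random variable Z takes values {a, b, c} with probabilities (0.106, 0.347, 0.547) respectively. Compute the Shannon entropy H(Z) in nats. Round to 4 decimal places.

0.9352 nats

H(Z) = −Σ p·ln p.
  −(0.106)·ln(0.106) = 0.23790
  −(0.347)·ln(0.347) = 0.36728
  −(0.547)·ln(0.547) = 0.33001
Sum: 0.23790 + 0.36728 + 0.33001 = 0.9352 nats.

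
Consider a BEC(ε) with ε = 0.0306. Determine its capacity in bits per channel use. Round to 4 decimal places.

0.9694 bits

Binary erasure channel: capacity C = 1 − ε.
C = 1 − 0.0306 = 0.9694 bits per channel use.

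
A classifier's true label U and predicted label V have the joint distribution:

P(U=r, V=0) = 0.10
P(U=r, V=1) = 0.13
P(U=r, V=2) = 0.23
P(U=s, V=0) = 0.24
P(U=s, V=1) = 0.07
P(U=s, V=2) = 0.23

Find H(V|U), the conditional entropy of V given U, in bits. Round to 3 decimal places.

1.457 bits

Marginals: p(U) = (0.4600, 0.5400), p(V) = (0.3400, 0.2000, 0.4600).
H(V|U) = Σ p(U) · H(V|U=·).
  U=r: p=0.4600, H(V|U=r) = 1.4938
  U=s: p=0.5400, H(V|U=s) = 1.4265
Weighted sum = 1.457 bits.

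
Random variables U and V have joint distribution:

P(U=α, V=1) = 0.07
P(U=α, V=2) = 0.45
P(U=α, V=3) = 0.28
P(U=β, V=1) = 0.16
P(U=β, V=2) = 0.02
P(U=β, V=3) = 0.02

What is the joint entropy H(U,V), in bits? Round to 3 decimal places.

1.950 bits

H(U,V) = −Σ p(x,y)·log₂ p(x,y) over all 6 cells.
  cell (α,1): −0.07·log₂0.07 = 0.2686
  cell (α,2): −0.45·log₂0.45 = 0.5184
  cell (α,3): −0.28·log₂0.28 = 0.5142
  cell (β,1): −0.16·log₂0.16 = 0.4230
  cell (β,2): −0.02·log₂0.02 = 0.1129
  cell (β,3): −0.02·log₂0.02 = 0.1129
Sum = 1.950 bits.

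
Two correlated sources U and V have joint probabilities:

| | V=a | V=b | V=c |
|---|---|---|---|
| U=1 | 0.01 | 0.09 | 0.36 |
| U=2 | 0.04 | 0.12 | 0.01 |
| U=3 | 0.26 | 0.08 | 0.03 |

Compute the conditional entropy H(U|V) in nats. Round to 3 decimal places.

0.629 nats

Marginals: p(U) = (0.4600, 0.1700, 0.3700), p(V) = (0.3100, 0.2900, 0.4000).
H(U|V) = Σ p(V) · H(U|V=·).
  V=a: p=0.3100, H(U|V=a) = 0.5225
  V=b: p=0.2900, H(U|V=b) = 1.0835
  V=c: p=0.4000, H(U|V=c) = 0.3813
Weighted sum = 0.629 nats.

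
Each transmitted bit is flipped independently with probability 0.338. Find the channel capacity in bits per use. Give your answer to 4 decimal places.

Binary symmetric channel: C = 1 − h₂(ε) where h₂ is the binary entropy function.
h₂(0.338) = −0.338·log₂0.338 − 0.662·log₂0.662 = 0.9229.
C = 1 − 0.9229 = 0.0771 bits per channel use.

0.0771 bits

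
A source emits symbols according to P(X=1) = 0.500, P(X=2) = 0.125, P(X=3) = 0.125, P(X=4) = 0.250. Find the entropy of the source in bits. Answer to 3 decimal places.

1.750 bits

H(X) = −Σ p·log₂ p.
  −(0.500)·log₂(0.500) = 0.5000
  −(0.125)·log₂(0.125) = 0.3750
  −(0.125)·log₂(0.125) = 0.3750
  −(0.250)·log₂(0.250) = 0.5000
Sum: 0.5000 + 0.3750 + 0.3750 + 0.5000 = 1.750 bits.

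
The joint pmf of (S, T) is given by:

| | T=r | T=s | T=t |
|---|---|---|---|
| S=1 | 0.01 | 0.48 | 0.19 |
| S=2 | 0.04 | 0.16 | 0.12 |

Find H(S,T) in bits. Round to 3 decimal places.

H(S,T) = −Σ p(x,y)·log₂ p(x,y) over all 6 cells.
  cell (1,r): −0.01·log₂0.01 = 0.0664
  cell (1,s): −0.48·log₂0.48 = 0.5083
  cell (1,t): −0.19·log₂0.19 = 0.4552
  cell (2,r): −0.04·log₂0.04 = 0.1858
  cell (2,s): −0.16·log₂0.16 = 0.4230
  cell (2,t): −0.12·log₂0.12 = 0.3671
Sum = 2.006 bits.

2.006 bits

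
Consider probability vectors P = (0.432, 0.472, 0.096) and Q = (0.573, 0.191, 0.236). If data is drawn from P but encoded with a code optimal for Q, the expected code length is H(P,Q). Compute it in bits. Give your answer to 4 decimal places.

1.6744 bits

H(P,Q) = −Σ p·log₂ q.
  −0.432·log₂(0.573) = 0.34707
  −0.472·log₂(0.191) = 1.12730
  −0.096·log₂(0.236) = 0.19998
H(P,Q) = 1.6744 bits.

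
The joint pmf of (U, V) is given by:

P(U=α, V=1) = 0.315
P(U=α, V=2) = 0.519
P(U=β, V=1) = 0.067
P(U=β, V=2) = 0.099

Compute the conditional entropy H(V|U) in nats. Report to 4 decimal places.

0.6648 nats

Chain rule: H(V|U) = H(U,V) − H(U).
Marginals: p(U) = (0.8340, 0.1660), p(V) = (0.3820, 0.6180).
H(U,V) = 1.1143 nats; H(U) = 0.4495 nats.
H(V|U) = 1.1143 − 0.4495 = 0.6648 nats.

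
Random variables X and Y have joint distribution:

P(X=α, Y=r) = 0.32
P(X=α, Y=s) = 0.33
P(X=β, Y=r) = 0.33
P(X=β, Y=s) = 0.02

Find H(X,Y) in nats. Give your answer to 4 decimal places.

H(X,Y) = −Σ p(x,y)·ln p(x,y) over all 4 cells.
  cell (α,r): −0.32·ln0.32 = 0.36462
  cell (α,s): −0.33·ln0.33 = 0.36586
  cell (β,r): −0.33·ln0.33 = 0.36586
  cell (β,s): −0.02·ln0.02 = 0.07824
Sum = 1.1746 nats.

1.1746 nats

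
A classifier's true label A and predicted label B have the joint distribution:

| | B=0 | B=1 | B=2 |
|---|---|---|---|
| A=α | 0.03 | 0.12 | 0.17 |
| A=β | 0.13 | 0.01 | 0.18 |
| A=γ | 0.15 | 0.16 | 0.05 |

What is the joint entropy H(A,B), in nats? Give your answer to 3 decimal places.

H(A,B) = −Σ p(x,y)·ln p(x,y) over all 9 cells.
  cell (α,0): −0.03·ln0.03 = 0.1052
  cell (α,1): −0.12·ln0.12 = 0.2544
  cell (α,2): −0.17·ln0.17 = 0.3012
  cell (β,0): −0.13·ln0.13 = 0.2652
  cell (β,1): −0.01·ln0.01 = 0.0461
  cell (β,2): −0.18·ln0.18 = 0.3087
  cell (γ,0): −0.15·ln0.15 = 0.2846
  cell (γ,1): −0.16·ln0.16 = 0.2932
  cell (γ,2): −0.05·ln0.05 = 0.1498
Sum = 2.008 nats.

2.008 nats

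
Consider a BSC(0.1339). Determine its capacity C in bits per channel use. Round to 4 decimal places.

Binary symmetric channel: C = 1 − h₂(ε) where h₂ is the binary entropy function.
h₂(0.1339) = −0.1339·log₂0.1339 − 0.8661·log₂0.8661 = 0.5680.
C = 1 − 0.5680 = 0.4320 bits per channel use.

0.4320 bits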